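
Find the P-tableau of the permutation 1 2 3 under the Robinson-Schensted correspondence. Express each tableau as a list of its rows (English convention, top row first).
Insert 1: appended to row 1. P = [[1]].
Insert 2: appended to row 1. P = [[1, 2]].
Insert 3: appended to row 1. P = [[1, 2, 3]].

So P = [[1, 2, 3]].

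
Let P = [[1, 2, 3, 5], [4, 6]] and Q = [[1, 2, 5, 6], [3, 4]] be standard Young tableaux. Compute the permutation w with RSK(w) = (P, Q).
Reverse the RSK construction: for i from n down to 1, find the cell of Q containing i, remove the entry at that cell from P, and reverse-bump it up through P; the value ejected from row 1 is w(i).

Step i=6: Q has 6 at row 1, column 4; remove that cell from P, ejecting 5. So w(6) = 5. P is now [[1, 2, 3], [4, 6]].
Step i=5: Q has 5 at row 1, column 3; remove that cell from P, ejecting 3. So w(5) = 3. P is now [[1, 2], [4, 6]].
Step i=4: Q has 4 at row 2, column 2; remove 6 from row 2 of P and reverse-bump: 6 enters row 1 and ejects 2. So w(4) = 2. P is now [[1, 6], [4]].
Step i=3: Q has 3 at row 2, column 1; remove 4 from row 2 of P and reverse-bump: 4 enters row 1 and ejects 1. So w(3) = 1. P is now [[4, 6]].
Step i=2: Q has 2 at row 1, column 2; remove that cell from P, ejecting 6. So w(2) = 6. P is now [[4]].
Step i=1: Q has 1 at row 1, column 1; remove that cell from P, ejecting 4. So w(1) = 4. P is now [].

So w = 4 6 1 2 3 5.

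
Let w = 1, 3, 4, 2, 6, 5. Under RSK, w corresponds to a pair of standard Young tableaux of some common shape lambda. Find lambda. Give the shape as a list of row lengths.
Row-insert each entry into an empty tableau.

After inserting 1: P = [[1]].
After inserting 3: P = [[1, 3]].
After inserting 4: P = [[1, 3, 4]].
After inserting 2: P = [[1, 2, 4], [3]].
After inserting 6: P = [[1, 2, 4, 6], [3]].
After inserting 5: P = [[1, 2, 4, 5], [3, 6]].

The final insertion tableau P = [[1, 2, 4, 5], [3, 6]] has shape [4, 2].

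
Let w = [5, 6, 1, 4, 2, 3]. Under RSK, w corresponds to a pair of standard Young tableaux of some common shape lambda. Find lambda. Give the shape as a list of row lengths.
Row-insert each entry into an empty tableau.

After inserting 5: P = [[5]].
After inserting 6: P = [[5, 6]].
After inserting 1: P = [[1, 6], [5]].
After inserting 4: P = [[1, 4], [5, 6]].
After inserting 2: P = [[1, 2], [4, 6], [5]].
After inserting 3: P = [[1, 2, 3], [4, 6], [5]].

The final insertion tableau P = [[1, 2, 3], [4, 6], [5]] has shape [3, 2, 1].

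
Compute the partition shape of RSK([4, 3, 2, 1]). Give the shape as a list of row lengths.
[1, 1, 1, 1]

Row-insert each entry into an empty tableau.

After inserting 4: P = [[4]].
After inserting 3: P = [[3], [4]].
After inserting 2: P = [[2], [3], [4]].
After inserting 1: P = [[1], [2], [3], [4]].

The final insertion tableau P = [[1], [2], [3], [4]] has shape [1, 1, 1, 1].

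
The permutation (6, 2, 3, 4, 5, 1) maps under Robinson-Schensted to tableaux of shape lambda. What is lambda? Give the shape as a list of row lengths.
RSK row insertion gives P = [[1, 3, 4, 5], [2], [6]], which has shape [4, 1, 1].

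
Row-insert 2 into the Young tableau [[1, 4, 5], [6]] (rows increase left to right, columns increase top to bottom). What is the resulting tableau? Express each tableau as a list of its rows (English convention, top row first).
In row 1, 2 replaces 4 (the leftmost entry greater than 2); 4 is bumped to row 2. In row 2, 4 replaces 6 (the leftmost entry greater than 4); 6 is bumped to row 3. 6 starts a new row 3. The new tableau is [[1, 2, 5], [4], [6]].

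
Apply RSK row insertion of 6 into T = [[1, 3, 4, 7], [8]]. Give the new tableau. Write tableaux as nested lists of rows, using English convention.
In row 1, 6 replaces 7 (the leftmost entry greater than 6); 7 is bumped to row 2. In row 2, 7 replaces 8 (the leftmost entry greater than 7); 8 is bumped to row 3. 8 starts a new row 3. The new tableau is [[1, 3, 4, 6], [7], [8]].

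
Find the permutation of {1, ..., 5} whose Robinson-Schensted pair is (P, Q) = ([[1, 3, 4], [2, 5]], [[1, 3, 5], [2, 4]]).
Reverse the RSK construction: for i from n down to 1, find the cell of Q containing i, remove the entry at that cell from P, and reverse-bump it up through P; the value ejected from row 1 is w(i).

Step i=5: Q has 5 at row 1, column 3; remove that cell from P, ejecting 4. So w(5) = 4. P is now [[1, 3], [2, 5]].
Step i=4: Q has 4 at row 2, column 2; remove 5 from row 2 of P and reverse-bump: 5 enters row 1 and ejects 3. So w(4) = 3. P is now [[1, 5], [2]].
Step i=3: Q has 3 at row 1, column 2; remove that cell from P, ejecting 5. So w(3) = 5. P is now [[1], [2]].
Step i=2: Q has 2 at row 2, column 1; remove 2 from row 2 of P and reverse-bump: 2 enters row 1 and ejects 1. So w(2) = 1. P is now [[2]].
Step i=1: Q has 1 at row 1, column 1; remove that cell from P, ejecting 2. So w(1) = 2. P is now [].

So w = 2 1 5 3 4.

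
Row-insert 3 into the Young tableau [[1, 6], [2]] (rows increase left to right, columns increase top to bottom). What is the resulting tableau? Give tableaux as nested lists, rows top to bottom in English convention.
[[1, 3], [2, 6]]

In row 1, 3 replaces 6 (the leftmost entry greater than 3); 6 is bumped to row 2. 6 is appended to row 2. The new tableau is [[1, 3], [2, 6]].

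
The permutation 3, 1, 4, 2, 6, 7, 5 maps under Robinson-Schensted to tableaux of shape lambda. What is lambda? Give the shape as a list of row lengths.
RSK row insertion gives P = [[1, 2, 5, 7], [3, 4, 6]], which has shape [4, 3].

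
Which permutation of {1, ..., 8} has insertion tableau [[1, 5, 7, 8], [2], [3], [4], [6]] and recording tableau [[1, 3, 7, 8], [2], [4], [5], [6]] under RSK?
Reverse RSK: for i = n, n-1, ..., 1, locate i in Q, remove the corresponding corner cell from P, and reverse-bump its entry up through P; the value ejected from row 1 is w(i).

So w = 6 4 5 3 2 1 7 8.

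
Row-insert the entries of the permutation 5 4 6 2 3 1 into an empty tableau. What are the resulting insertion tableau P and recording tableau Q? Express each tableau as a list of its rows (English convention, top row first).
Insert each entry of the permutation into P by Schensted row insertion, recording in Q the position of each new cell.

Insert 5: appended to row 1. P = [[5]], Q = [[1]].
Insert 4: 4 bumps 5 from row 1; 5 starts row 2. P = [[4], [5]], Q = [[1], [2]].
Insert 6: appended to row 1. P = [[4, 6], [5]], Q = [[1, 3], [2]].
Insert 2: 2 bumps 4 from row 1; 4 bumps 5 from row 2; 5 starts row 3. P = [[2, 6], [4], [5]], Q = [[1, 3], [2], [4]].
Insert 3: 3 bumps 6 from row 1; 6 appends to row 2. P = [[2, 3], [4, 6], [5]], Q = [[1, 3], [2, 5], [4]].
Insert 1: 1 bumps 2 from row 1; 2 bumps 4 from row 2; 4 bumps 5 from row 3; 5 starts row 4. P = [[1, 3], [2, 6], [4], [5]], Q = [[1, 3], [2, 5], [4], [6]].

So P = [[1, 3], [2, 6], [4], [5]], Q = [[1, 3], [2, 5], [4], [6]].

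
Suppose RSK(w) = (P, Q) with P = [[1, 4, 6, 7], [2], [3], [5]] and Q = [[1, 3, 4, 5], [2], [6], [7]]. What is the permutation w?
Reverse the RSK construction: for i from n down to 1, find the cell of Q containing i, remove the entry at that cell from P, and reverse-bump it up through P; the value ejected from row 1 is w(i).

Step i=7: Q has 7 at row 4, column 1; remove 5 from row 4 of P and reverse-bump: 5 enters row 3 and ejects 3; 3 enters row 2 and ejects 2; 2 enters row 1 and ejects 1. So w(7) = 1. P is now [[2, 4, 6, 7], [3], [5]].
Step i=6: Q has 6 at row 3, column 1; remove 5 from row 3 of P and reverse-bump: 5 enters row 2 and ejects 3; 3 enters row 1 and ejects 2. So w(6) = 2. P is now [[3, 4, 6, 7], [5]].
Step i=5: Q has 5 at row 1, column 4; remove that cell from P, ejecting 7. So w(5) = 7. P is now [[3, 4, 6], [5]].
Step i=4: Q has 4 at row 1, column 3; remove that cell from P, ejecting 6. So w(4) = 6. P is now [[3, 4], [5]].
Step i=3: Q has 3 at row 1, column 2; remove that cell from P, ejecting 4. So w(3) = 4. P is now [[3], [5]].
Step i=2: Q has 2 at row 2, column 1; remove 5 from row 2 of P and reverse-bump: 5 enters row 1 and ejects 3. So w(2) = 3. P is now [[5]].
Step i=1: Q has 1 at row 1, column 1; remove that cell from P, ejecting 5. So w(1) = 5. P is now [].

So w = 5 3 4 6 7 2 1.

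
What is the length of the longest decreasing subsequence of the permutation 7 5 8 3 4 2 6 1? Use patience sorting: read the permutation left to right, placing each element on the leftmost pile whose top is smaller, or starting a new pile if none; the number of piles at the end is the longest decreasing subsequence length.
7: new pile. tops = [7]
5: new pile. tops = [7, 5]
8: onto pile 1 (replacing 7). tops = [8, 5]
3: new pile. tops = [8, 5, 3]
4: onto pile 3 (replacing 3). tops = [8, 5, 4]
2: new pile. tops = [8, 5, 4, 2]
6: onto pile 2 (replacing 5). tops = [8, 6, 4, 2]
1: new pile. tops = [8, 6, 4, 2, 1]

5 piles, so the longest decreasing subsequence has length 5.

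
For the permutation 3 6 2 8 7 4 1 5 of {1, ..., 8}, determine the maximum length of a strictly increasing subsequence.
3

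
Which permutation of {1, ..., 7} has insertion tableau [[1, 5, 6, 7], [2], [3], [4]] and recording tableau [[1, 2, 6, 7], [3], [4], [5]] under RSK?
Reverse the RSK construction: for i from n down to 1, find the cell of Q containing i, remove the entry at that cell from P, and reverse-bump it up through P; the value ejected from row 1 is w(i).

Step i=7: Q has 7 at row 1, column 4; remove that cell from P, ejecting 7. So w(7) = 7. P is now [[1, 5, 6], [2], [3], [4]].
Step i=6: Q has 6 at row 1, column 3; remove that cell from P, ejecting 6. So w(6) = 6. P is now [[1, 5], [2], [3], [4]].
Step i=5: Q has 5 at row 4, column 1; remove 4 from row 4 of P and reverse-bump: 4 enters row 3 and ejects 3; 3 enters row 2 and ejects 2; 2 enters row 1 and ejects 1. So w(5) = 1. P is now [[2, 5], [3], [4]].
Step i=4: Q has 4 at row 3, column 1; remove 4 from row 3 of P and reverse-bump: 4 enters row 2 and ejects 3; 3 enters row 1 and ejects 2. So w(4) = 2. P is now [[3, 5], [4]].
Step i=3: Q has 3 at row 2, column 1; remove 4 from row 2 of P and reverse-bump: 4 enters row 1 and ejects 3. So w(3) = 3. P is now [[4, 5]].
Step i=2: Q has 2 at row 1, column 2; remove that cell from P, ejecting 5. So w(2) = 5. P is now [[4]].
Step i=1: Q has 1 at row 1, column 1; remove that cell from P, ejecting 4. So w(1) = 4. P is now [].

So w = 4 5 3 2 1 6 7.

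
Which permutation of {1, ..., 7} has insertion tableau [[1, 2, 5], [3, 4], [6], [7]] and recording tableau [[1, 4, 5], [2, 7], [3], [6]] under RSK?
7 6 3 4 5 1 2

Reverse the RSK construction: for i from n down to 1, find the cell of Q containing i, remove the entry at that cell from P, and reverse-bump it up through P; the value ejected from row 1 is w(i).

Step i=7: Q has 7 at row 2, column 2; remove 4 from row 2 of P and reverse-bump: 4 enters row 1 and ejects 2. So w(7) = 2. P is now [[1, 4, 5], [3], [6], [7]].
Step i=6: Q has 6 at row 4, column 1; remove 7 from row 4 of P and reverse-bump: 7 enters row 3 and ejects 6; 6 enters row 2 and ejects 3; 3 enters row 1 and ejects 1. So w(6) = 1. P is now [[3, 4, 5], [6], [7]].
Step i=5: Q has 5 at row 1, column 3; remove that cell from P, ejecting 5. So w(5) = 5. P is now [[3, 4], [6], [7]].
Step i=4: Q has 4 at row 1, column 2; remove that cell from P, ejecting 4. So w(4) = 4. P is now [[3], [6], [7]].
Step i=3: Q has 3 at row 3, column 1; remove 7 from row 3 of P and reverse-bump: 7 enters row 2 and ejects 6; 6 enters row 1 and ejects 3. So w(3) = 3. P is now [[6], [7]].
Step i=2: Q has 2 at row 2, column 1; remove 7 from row 2 of P and reverse-bump: 7 enters row 1 and ejects 6. So w(2) = 6. P is now [[7]].
Step i=1: Q has 1 at row 1, column 1; remove that cell from P, ejecting 7. So w(1) = 7. P is now [].

So w = 7 6 3 4 5 1 2.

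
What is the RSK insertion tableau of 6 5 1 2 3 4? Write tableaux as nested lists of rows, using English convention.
Insert 6: appended to row 1. P = [[6]].
Insert 5: 5 bumps 6 from row 1; 6 starts row 2. P = [[5], [6]].
Insert 1: 1 bumps 5 from row 1; 5 bumps 6 from row 2; 6 starts row 3. P = [[1], [5], [6]].
Insert 2: appended to row 1. P = [[1, 2], [5], [6]].
Insert 3: appended to row 1. P = [[1, 2, 3], [5], [6]].
Insert 4: appended to row 1. P = [[1, 2, 3, 4], [5], [6]].

So P = [[1, 2, 3, 4], [5], [6]].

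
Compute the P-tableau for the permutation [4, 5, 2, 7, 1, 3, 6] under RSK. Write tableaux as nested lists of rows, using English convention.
P = [[1, 3, 6], [2, 5, 7], [4]]

Insert 4: appended to row 1. P = [[4]].
Insert 5: appended to row 1. P = [[4, 5]].
Insert 2: 2 bumps 4 from row 1; 4 starts row 2. P = [[2, 5], [4]].
Insert 7: appended to row 1. P = [[2, 5, 7], [4]].
Insert 1: 1 bumps 2 from row 1; 2 bumps 4 from row 2; 4 starts row 3. P = [[1, 5, 7], [2], [4]].
Insert 3: 3 bumps 5 from row 1; 5 appends to row 2. P = [[1, 3, 7], [2, 5], [4]].
Insert 6: 6 bumps 7 from row 1; 7 appends to row 2. P = [[1, 3, 6], [2, 5, 7], [4]].

So P = [[1, 3, 6], [2, 5, 7], [4]].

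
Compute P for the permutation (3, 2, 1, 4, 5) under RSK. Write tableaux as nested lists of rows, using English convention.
Insert 3: appended to row 1. P = [[3]].
Insert 2: 2 bumps 3 from row 1; 3 starts row 2. P = [[2], [3]].
Insert 1: 1 bumps 2 from row 1; 2 bumps 3 from row 2; 3 starts row 3. P = [[1], [2], [3]].
Insert 4: appended to row 1. P = [[1, 4], [2], [3]].
Insert 5: appended to row 1. P = [[1, 4, 5], [2], [3]].

So P = [[1, 4, 5], [2], [3]].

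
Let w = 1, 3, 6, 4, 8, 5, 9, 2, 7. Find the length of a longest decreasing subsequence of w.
3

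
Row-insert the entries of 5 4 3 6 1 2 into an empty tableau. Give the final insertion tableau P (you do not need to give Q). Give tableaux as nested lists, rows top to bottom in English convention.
Insert 5: appended to row 1. P = [[5]].
Insert 4: 4 bumps 5 from row 1; 5 starts row 2. P = [[4], [5]].
Insert 3: 3 bumps 4 from row 1; 4 bumps 5 from row 2; 5 starts row 3. P = [[3], [4], [5]].
Insert 6: appended to row 1. P = [[3, 6], [4], [5]].
Insert 1: 1 bumps 3 from row 1; 3 bumps 4 from row 2; 4 bumps 5 from row 3; 5 starts row 4. P = [[1, 6], [3], [4], [5]].
Insert 2: 2 bumps 6 from row 1; 6 appends to row 2. P = [[1, 2], [3, 6], [4], [5]].

So P = [[1, 2], [3, 6], [4], [5]].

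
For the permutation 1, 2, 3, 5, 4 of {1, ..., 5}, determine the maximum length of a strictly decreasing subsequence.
2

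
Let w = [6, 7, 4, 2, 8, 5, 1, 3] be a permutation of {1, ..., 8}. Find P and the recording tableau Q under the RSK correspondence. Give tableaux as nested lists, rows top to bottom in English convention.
P = [[1, 3, 8], [2, 5], [4, 7], [6]], Q = [[1, 2, 5], [3, 6], [4, 8], [7]]

Insert each entry of the permutation into P by Schensted row insertion, recording in Q the position of each new cell.

Insert 6: appended to row 1. P = [[6]].
Insert 7: appended to row 1. P = [[6, 7]].
Insert 4: 4 bumps 6 from row 1; 6 starts row 2. P = [[4, 7], [6]].
Insert 2: 2 bumps 4 from row 1; 4 bumps 6 from row 2; 6 starts row 3. P = [[2, 7], [4], [6]].
Insert 8: appended to row 1. P = [[2, 7, 8], [4], [6]].
Insert 5: 5 bumps 7 from row 1; 7 appends to row 2. P = [[2, 5, 8], [4, 7], [6]].
Insert 1: 1 bumps 2 from row 1; 2 bumps 4 from row 2; 4 bumps 6 from row 3; 6 starts row 4. P = [[1, 5, 8], [2, 7], [4], [6]].
Insert 3: 3 bumps 5 from row 1; 5 bumps 7 from row 2; 7 appends to row 3. P = [[1, 3, 8], [2, 5], [4, 7], [6]].

So P = [[1, 3, 8], [2, 5], [4, 7], [6]], Q = [[1, 2, 5], [3, 6], [4, 8], [7]].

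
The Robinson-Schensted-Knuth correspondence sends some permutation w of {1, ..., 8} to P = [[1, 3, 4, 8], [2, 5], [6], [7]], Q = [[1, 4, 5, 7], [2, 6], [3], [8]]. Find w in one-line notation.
7 2 1 3 6 5 8 4

Reverse the RSK construction: for i from n down to 1, find the cell of Q containing i, remove the entry at that cell from P, and reverse-bump it up through P; the value ejected from row 1 is w(i).

Step i=8: Q has 8 at row 4, column 1; remove 7 from row 4 of P and reverse-bump: 7 enters row 3 and ejects 6; 6 enters row 2 and ejects 5; 5 enters row 1 and ejects 4. So w(8) = 4. P is now [[1, 3, 5, 8], [2, 6], [7]].
Step i=7: Q has 7 at row 1, column 4; remove that cell from P, ejecting 8. So w(7) = 8. P is now [[1, 3, 5], [2, 6], [7]].
Step i=6: Q has 6 at row 2, column 2; remove 6 from row 2 of P and reverse-bump: 6 enters row 1 and ejects 5. So w(6) = 5. P is now [[1, 3, 6], [2], [7]].
Step i=5: Q has 5 at row 1, column 3; remove that cell from P, ejecting 6. So w(5) = 6. P is now [[1, 3], [2], [7]].
Step i=4: Q has 4 at row 1, column 2; remove that cell from P, ejecting 3. So w(4) = 3. P is now [[1], [2], [7]].
Step i=3: Q has 3 at row 3, column 1; remove 7 from row 3 of P and reverse-bump: 7 enters row 2 and ejects 2; 2 enters row 1 and ejects 1. So w(3) = 1. P is now [[2], [7]].
Step i=2: Q has 2 at row 2, column 1; remove 7 from row 2 of P and reverse-bump: 7 enters row 1 and ejects 2. So w(2) = 2. P is now [[7]].
Step i=1: Q has 1 at row 1, column 1; remove that cell from P, ejecting 7. So w(1) = 7. P is now [].

So w = 7 2 1 3 6 5 8 4.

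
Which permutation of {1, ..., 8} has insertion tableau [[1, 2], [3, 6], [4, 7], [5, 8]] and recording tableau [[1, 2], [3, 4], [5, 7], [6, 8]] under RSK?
Reverse the RSK construction: for i from n down to 1, find the cell of Q containing i, remove the entry at that cell from P, and reverse-bump it up through P; the value ejected from row 1 is w(i).

Step i=8: Q has 8 at row 4, column 2; remove 8 from row 4 of P and reverse-bump: 8 enters row 3 and ejects 7; 7 enters row 2 and ejects 6; 6 enters row 1 and ejects 2. So w(8) = 2. P is now [[1, 6], [3, 7], [4, 8], [5]].
Step i=7: Q has 7 at row 3, column 2; remove 8 from row 3 of P and reverse-bump: 8 enters row 2 and ejects 7; 7 enters row 1 and ejects 6. So w(7) = 6. P is now [[1, 7], [3, 8], [4], [5]].
Step i=6: Q has 6 at row 4, column 1; remove 5 from row 4 of P and reverse-bump: 5 enters row 3 and ejects 4; 4 enters row 2 and ejects 3; 3 enters row 1 and ejects 1. So w(6) = 1. P is now [[3, 7], [4, 8], [5]].
Step i=5: Q has 5 at row 3, column 1; remove 5 from row 3 of P and reverse-bump: 5 enters row 2 and ejects 4; 4 enters row 1 and ejects 3. So w(5) = 3. P is now [[4, 7], [5, 8]].
Step i=4: Q has 4 at row 2, column 2; remove 8 from row 2 of P and reverse-bump: 8 enters row 1 and ejects 7. So w(4) = 7. P is now [[4, 8], [5]].
Step i=3: Q has 3 at row 2, column 1; remove 5 from row 2 of P and reverse-bump: 5 enters row 1 and ejects 4. So w(3) = 4. P is now [[5, 8]].
Step i=2: Q has 2 at row 1, column 2; remove that cell from P, ejecting 8. So w(2) = 8. P is now [[5]].
Step i=1: Q has 1 at row 1, column 1; remove that cell from P, ejecting 5. So w(1) = 5. P is now [].

So w = 5 8 4 7 3 1 6 2.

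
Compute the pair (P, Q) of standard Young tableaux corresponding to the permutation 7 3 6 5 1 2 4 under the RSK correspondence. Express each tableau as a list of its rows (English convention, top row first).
Insert each entry of the permutation into P by Schensted row insertion, recording in Q the position of each new cell.

Insert 7: appended to row 1. P = [[7]].
Insert 3: 3 bumps 7 from row 1; 7 starts row 2. P = [[3], [7]].
Insert 6: appended to row 1. P = [[3, 6], [7]].
Insert 5: 5 bumps 6 from row 1; 6 bumps 7 from row 2; 7 starts row 3. P = [[3, 5], [6], [7]].
Insert 1: 1 bumps 3 from row 1; 3 bumps 6 from row 2; 6 bumps 7 from row 3; 7 starts row 4. P = [[1, 5], [3], [6], [7]].
Insert 2: 2 bumps 5 from row 1; 5 appends to row 2. P = [[1, 2], [3, 5], [6], [7]].
Insert 4: appended to row 1. P = [[1, 2, 4], [3, 5], [6], [7]].

So P = [[1, 2, 4], [3, 5], [6], [7]], Q = [[1, 3, 7], [2, 6], [4], [5]].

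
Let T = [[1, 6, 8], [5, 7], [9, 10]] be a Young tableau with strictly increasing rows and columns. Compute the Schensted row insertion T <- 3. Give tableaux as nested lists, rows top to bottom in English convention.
In row 1, 3 replaces 6 (the leftmost entry greater than 3); 6 is bumped to row 2. In row 2, 6 replaces 7 (the leftmost entry greater than 6); 7 is bumped to row 3. In row 3, 7 replaces 9 (the leftmost entry greater than 7); 9 is bumped to row 4. 9 starts a new row 4. The new tableau is [[1, 3, 8], [5, 6], [7, 10], [9]].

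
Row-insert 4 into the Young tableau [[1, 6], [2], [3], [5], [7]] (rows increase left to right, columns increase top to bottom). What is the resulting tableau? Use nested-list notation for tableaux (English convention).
[[1, 4], [2, 6], [3], [5], [7]]

In row 1, 4 replaces 6 (the leftmost entry greater than 4); 6 is bumped to row 2. 6 is appended to row 2. The new tableau is [[1, 4], [2, 6], [3], [5], [7]].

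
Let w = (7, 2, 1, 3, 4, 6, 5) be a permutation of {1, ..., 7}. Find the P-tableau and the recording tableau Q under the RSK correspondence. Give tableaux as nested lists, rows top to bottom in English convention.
Insert each entry of the permutation into P by Schensted row insertion, recording in Q the position of each new cell.

Insert 7: appended to row 1. P = [[7]], Q = [[1]].
Insert 2: 2 bumps 7 from row 1; 7 starts row 2. P = [[2], [7]], Q = [[1], [2]].
Insert 1: 1 bumps 2 from row 1; 2 bumps 7 from row 2; 7 starts row 3. P = [[1], [2], [7]], Q = [[1], [2], [3]].
Insert 3: appended to row 1. P = [[1, 3], [2], [7]], Q = [[1, 4], [2], [3]].
Insert 4: appended to row 1. P = [[1, 3, 4], [2], [7]], Q = [[1, 4, 5], [2], [3]].
Insert 6: appended to row 1. P = [[1, 3, 4, 6], [2], [7]], Q = [[1, 4, 5, 6], [2], [3]].
Insert 5: 5 bumps 6 from row 1; 6 appends to row 2. P = [[1, 3, 4, 5], [2, 6], [7]], Q = [[1, 4, 5, 6], [2, 7], [3]].

So P = [[1, 3, 4, 5], [2, 6], [7]], Q = [[1, 4, 5, 6], [2, 7], [3]].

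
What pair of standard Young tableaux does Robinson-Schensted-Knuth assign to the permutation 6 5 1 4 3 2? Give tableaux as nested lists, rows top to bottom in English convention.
Insert each entry of the permutation into P by Schensted row insertion, recording in Q the position of each new cell.

Insert 6: appended to row 1. P = [[6]].
Insert 5: 5 bumps 6 from row 1; 6 starts row 2. P = [[5], [6]].
Insert 1: 1 bumps 5 from row 1; 5 bumps 6 from row 2; 6 starts row 3. P = [[1], [5], [6]].
Insert 4: appended to row 1. P = [[1, 4], [5], [6]].
Insert 3: 3 bumps 4 from row 1; 4 bumps 5 from row 2; 5 bumps 6 from row 3; 6 starts row 4. P = [[1, 3], [4], [5], [6]].
Insert 2: 2 bumps 3 from row 1; 3 bumps 4 from row 2; 4 bumps 5 from row 3; 5 bumps 6 from row 4; 6 starts row 5. P = [[1, 2], [3], [4], [5], [6]].

So P = [[1, 2], [3], [4], [5], [6]], Q = [[1, 4], [2], [3], [5], [6]].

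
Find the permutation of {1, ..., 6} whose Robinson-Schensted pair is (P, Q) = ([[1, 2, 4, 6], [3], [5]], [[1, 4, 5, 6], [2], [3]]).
Reverse RSK: for i = n, n-1, ..., 1, locate i in Q, remove the corresponding corner cell from P, and reverse-bump its entry up through P; the value ejected from row 1 is w(i).

So w = 5 3 1 2 4 6.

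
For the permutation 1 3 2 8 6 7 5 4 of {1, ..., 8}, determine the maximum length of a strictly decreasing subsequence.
4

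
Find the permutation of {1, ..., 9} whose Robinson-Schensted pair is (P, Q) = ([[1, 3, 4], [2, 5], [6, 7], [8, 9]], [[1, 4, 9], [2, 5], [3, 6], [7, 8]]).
Reverse RSK: for i = n, n-1, ..., 1, locate i in Q, remove the corresponding corner cell from P, and reverse-bump its entry up through P; the value ejected from row 1 is w(i).

So w = 8 6 2 9 7 5 1 3 4.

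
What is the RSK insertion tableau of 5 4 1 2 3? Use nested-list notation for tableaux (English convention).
P = [[1, 2, 3], [4], [5]]

Insert 5: appended to row 1. P = [[5]].
Insert 4: 4 bumps 5 from row 1; 5 starts row 2. P = [[4], [5]].
Insert 1: 1 bumps 4 from row 1; 4 bumps 5 from row 2; 5 starts row 3. P = [[1], [4], [5]].
Insert 2: appended to row 1. P = [[1, 2], [4], [5]].
Insert 3: appended to row 1. P = [[1, 2, 3], [4], [5]].

So P = [[1, 2, 3], [4], [5]].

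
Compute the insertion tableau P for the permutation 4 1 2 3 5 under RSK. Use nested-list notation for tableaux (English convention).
Insert 4: appended to row 1. P = [[4]].
Insert 1: 1 bumps 4 from row 1; 4 starts row 2. P = [[1], [4]].
Insert 2: appended to row 1. P = [[1, 2], [4]].
Insert 3: appended to row 1. P = [[1, 2, 3], [4]].
Insert 5: appended to row 1. P = [[1, 2, 3, 5], [4]].

So P = [[1, 2, 3, 5], [4]].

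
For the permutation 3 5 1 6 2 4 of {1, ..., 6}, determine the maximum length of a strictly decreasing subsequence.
2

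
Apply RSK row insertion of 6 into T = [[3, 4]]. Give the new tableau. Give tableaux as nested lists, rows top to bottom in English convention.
6 is larger than every entry of row 1, so it is appended to row 1. The new tableau is [[3, 4, 6]].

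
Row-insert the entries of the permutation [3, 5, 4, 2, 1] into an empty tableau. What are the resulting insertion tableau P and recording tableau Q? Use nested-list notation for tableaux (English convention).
P = [[1, 4], [2], [3], [5]], Q = [[1, 2], [3], [4], [5]]

Insert each entry of the permutation into P by Schensted row insertion, recording in Q the position of each new cell.

Insert 3: appended to row 1. P = [[3]].
Insert 5: appended to row 1. P = [[3, 5]].
Insert 4: 4 bumps 5 from row 1; 5 starts row 2. P = [[3, 4], [5]].
Insert 2: 2 bumps 3 from row 1; 3 bumps 5 from row 2; 5 starts row 3. P = [[2, 4], [3], [5]].
Insert 1: 1 bumps 2 from row 1; 2 bumps 3 from row 2; 3 bumps 5 from row 3; 5 starts row 4. P = [[1, 4], [2], [3], [5]].

So P = [[1, 4], [2], [3], [5]], Q = [[1, 2], [3], [4], [5]].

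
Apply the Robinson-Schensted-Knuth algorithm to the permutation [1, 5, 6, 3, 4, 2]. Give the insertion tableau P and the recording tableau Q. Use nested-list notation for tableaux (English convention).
Insert each entry of the permutation into P by Schensted row insertion, recording in Q the position of each new cell.

After inserting 1: P = [[1]].
After inserting 5: P = [[1, 5]].
After inserting 6: P = [[1, 5, 6]].
After inserting 3: P = [[1, 3, 6], [5]].
After inserting 4: P = [[1, 3, 4], [5, 6]].
After inserting 2: P = [[1, 2, 4], [3, 6], [5]].

So P = [[1, 2, 4], [3, 6], [5]], Q = [[1, 2, 3], [4, 5], [6]].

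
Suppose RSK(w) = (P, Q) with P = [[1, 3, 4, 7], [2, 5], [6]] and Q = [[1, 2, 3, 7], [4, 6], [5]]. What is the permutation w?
Reverse the RSK construction: for i from n down to 1, find the cell of Q containing i, remove the entry at that cell from P, and reverse-bump it up through P; the value ejected from row 1 is w(i).

Step i=7: Q has 7 at row 1, column 4; remove that cell from P, ejecting 7. So w(7) = 7. P is now [[1, 3, 4], [2, 5], [6]].
Step i=6: Q has 6 at row 2, column 2; remove 5 from row 2 of P and reverse-bump: 5 enters row 1 and ejects 4. So w(6) = 4. P is now [[1, 3, 5], [2], [6]].
Step i=5: Q has 5 at row 3, column 1; remove 6 from row 3 of P and reverse-bump: 6 enters row 2 and ejects 2; 2 enters row 1 and ejects 1. So w(5) = 1. P is now [[2, 3, 5], [6]].
Step i=4: Q has 4 at row 2, column 1; remove 6 from row 2 of P and reverse-bump: 6 enters row 1 and ejects 5. So w(4) = 5. P is now [[2, 3, 6]].
Step i=3: Q has 3 at row 1, column 3; remove that cell from P, ejecting 6. So w(3) = 6. P is now [[2, 3]].
Step i=2: Q has 2 at row 1, column 2; remove that cell from P, ejecting 3. So w(2) = 3. P is now [[2]].
Step i=1: Q has 1 at row 1, column 1; remove that cell from P, ejecting 2. So w(1) = 2. P is now [].

So w = 2 3 6 5 1 4 7.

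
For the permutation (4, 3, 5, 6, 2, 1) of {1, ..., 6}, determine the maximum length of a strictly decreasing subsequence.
4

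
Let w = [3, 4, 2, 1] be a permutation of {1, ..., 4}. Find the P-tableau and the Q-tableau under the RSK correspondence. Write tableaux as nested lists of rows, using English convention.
Insert each entry of the permutation into P by Schensted row insertion, recording in Q the position of each new cell.

Insert 3: appended to row 1. P = [[3]].
Insert 4: appended to row 1. P = [[3, 4]].
Insert 2: 2 bumps 3 from row 1; 3 starts row 2. P = [[2, 4], [3]].
Insert 1: 1 bumps 2 from row 1; 2 bumps 3 from row 2; 3 starts row 3. P = [[1, 4], [2], [3]].

So P = [[1, 4], [2], [3]], Q = [[1, 2], [3], [4]].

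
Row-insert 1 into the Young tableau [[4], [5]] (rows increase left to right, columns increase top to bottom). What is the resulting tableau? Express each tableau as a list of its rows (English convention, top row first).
In row 1, 1 replaces 4 (the leftmost entry greater than 1); 4 is bumped to row 2. In row 2, 4 replaces 5 (the leftmost entry greater than 4); 5 is bumped to row 3. 5 starts a new row 3. The new tableau is [[1], [4], [5]].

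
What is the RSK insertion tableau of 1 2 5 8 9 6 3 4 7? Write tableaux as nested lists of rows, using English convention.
P = [[1, 2, 3, 4, 7], [5, 6, 9], [8]]

Insert 1: appended to row 1. P = [[1]].
Insert 2: appended to row 1. P = [[1, 2]].
Insert 5: appended to row 1. P = [[1, 2, 5]].
Insert 8: appended to row 1. P = [[1, 2, 5, 8]].
Insert 9: appended to row 1. P = [[1, 2, 5, 8, 9]].
Insert 6: 6 bumps 8 from row 1; 8 starts row 2. P = [[1, 2, 5, 6, 9], [8]].
Insert 3: 3 bumps 5 from row 1; 5 bumps 8 from row 2; 8 starts row 3. P = [[1, 2, 3, 6, 9], [5], [8]].
Insert 4: 4 bumps 6 from row 1; 6 appends to row 2. P = [[1, 2, 3, 4, 9], [5, 6], [8]].
Insert 7: 7 bumps 9 from row 1; 9 appends to row 2. P = [[1, 2, 3, 4, 7], [5, 6, 9], [8]].

So P = [[1, 2, 3, 4, 7], [5, 6, 9], [8]].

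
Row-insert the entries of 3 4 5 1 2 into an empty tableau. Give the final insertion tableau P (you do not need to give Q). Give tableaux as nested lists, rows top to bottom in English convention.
P = [[1, 2, 5], [3, 4]]

Insert 3: appended to row 1. P = [[3]].
Insert 4: appended to row 1. P = [[3, 4]].
Insert 5: appended to row 1. P = [[3, 4, 5]].
Insert 1: 1 bumps 3 from row 1; 3 starts row 2. P = [[1, 4, 5], [3]].
Insert 2: 2 bumps 4 from row 1; 4 appends to row 2. P = [[1, 2, 5], [3, 4]].

So P = [[1, 2, 5], [3, 4]].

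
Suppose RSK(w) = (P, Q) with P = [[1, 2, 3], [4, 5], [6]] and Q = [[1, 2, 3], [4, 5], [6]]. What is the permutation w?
1 4 6 2 5 3

Reverse RSK: for i = n, n-1, ..., 1, locate i in Q, remove the corresponding corner cell from P, and reverse-bump its entry up through P; the value ejected from row 1 is w(i).

So w = 1 4 6 2 5 3.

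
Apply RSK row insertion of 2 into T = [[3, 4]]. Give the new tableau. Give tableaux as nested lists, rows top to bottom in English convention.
In row 1, 2 replaces 3 (the leftmost entry greater than 2); 3 is bumped to row 2. 3 starts a new row 2. The new tableau is [[2, 4], [3]].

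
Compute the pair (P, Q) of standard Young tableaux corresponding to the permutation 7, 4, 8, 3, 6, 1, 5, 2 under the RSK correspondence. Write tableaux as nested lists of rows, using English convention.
P = [[1, 2], [3, 5], [4, 6], [7, 8]], Q = [[1, 3], [2, 5], [4, 7], [6, 8]]

Insert each entry of the permutation into P by Schensted row insertion, recording in Q the position of each new cell.

After inserting 7: P = [[7]].
After inserting 4: P = [[4], [7]].
After inserting 8: P = [[4, 8], [7]].
After inserting 3: P = [[3, 8], [4], [7]].
After inserting 6: P = [[3, 6], [4, 8], [7]].
After inserting 1: P = [[1, 6], [3, 8], [4], [7]].
After inserting 5: P = [[1, 5], [3, 6], [4, 8], [7]].
After inserting 2: P = [[1, 2], [3, 5], [4, 6], [7, 8]].

So P = [[1, 2], [3, 5], [4, 6], [7, 8]], Q = [[1, 3], [2, 5], [4, 7], [6, 8]].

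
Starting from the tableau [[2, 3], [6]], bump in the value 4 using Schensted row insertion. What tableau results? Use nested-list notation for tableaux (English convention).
4 is larger than every entry of row 1, so it is appended to row 1. The new tableau is [[2, 3, 4], [6]].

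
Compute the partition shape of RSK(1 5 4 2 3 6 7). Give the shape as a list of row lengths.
RSK row insertion gives P = [[1, 2, 3, 6, 7], [4], [5]], which has shape [5, 1, 1].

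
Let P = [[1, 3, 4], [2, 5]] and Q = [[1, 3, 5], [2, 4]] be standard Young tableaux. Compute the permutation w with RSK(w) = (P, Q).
Reverse the RSK construction: for i from n down to 1, find the cell of Q containing i, remove the entry at that cell from P, and reverse-bump it up through P; the value ejected from row 1 is w(i).

Step i=5: Q has 5 at row 1, column 3; remove that cell from P, ejecting 4. So w(5) = 4. P is now [[1, 3], [2, 5]].
Step i=4: Q has 4 at row 2, column 2; remove 5 from row 2 of P and reverse-bump: 5 enters row 1 and ejects 3. So w(4) = 3. P is now [[1, 5], [2]].
Step i=3: Q has 3 at row 1, column 2; remove that cell from P, ejecting 5. So w(3) = 5. P is now [[1], [2]].
Step i=2: Q has 2 at row 2, column 1; remove 2 from row 2 of P and reverse-bump: 2 enters row 1 and ejects 1. So w(2) = 1. P is now [[2]].
Step i=1: Q has 1 at row 1, column 1; remove that cell from P, ejecting 2. So w(1) = 2. P is now [].

So w = 2 1 5 3 4.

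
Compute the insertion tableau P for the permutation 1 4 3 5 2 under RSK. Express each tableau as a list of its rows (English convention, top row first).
P = [[1, 2, 5], [3], [4]]

Insert 1: appended to row 1. P = [[1]].
Insert 4: appended to row 1. P = [[1, 4]].
Insert 3: 3 bumps 4 from row 1; 4 starts row 2. P = [[1, 3], [4]].
Insert 5: appended to row 1. P = [[1, 3, 5], [4]].
Insert 2: 2 bumps 3 from row 1; 3 bumps 4 from row 2; 4 starts row 3. P = [[1, 2, 5], [3], [4]].

So P = [[1, 2, 5], [3], [4]].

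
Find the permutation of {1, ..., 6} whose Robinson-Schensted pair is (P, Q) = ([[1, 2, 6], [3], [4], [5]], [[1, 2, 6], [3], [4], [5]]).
1 5 4 3 2 6

Reverse the RSK construction: for i from n down to 1, find the cell of Q containing i, remove the entry at that cell from P, and reverse-bump it up through P; the value ejected from row 1 is w(i).

Step i=6: Q has 6 at row 1, column 3; remove that cell from P, ejecting 6. So w(6) = 6. P is now [[1, 2], [3], [4], [5]].
Step i=5: Q has 5 at row 4, column 1; remove 5 from row 4 of P and reverse-bump: 5 enters row 3 and ejects 4; 4 enters row 2 and ejects 3; 3 enters row 1 and ejects 2. So w(5) = 2. P is now [[1, 3], [4], [5]].
Step i=4: Q has 4 at row 3, column 1; remove 5 from row 3 of P and reverse-bump: 5 enters row 2 and ejects 4; 4 enters row 1 and ejects 3. So w(4) = 3. P is now [[1, 4], [5]].
Step i=3: Q has 3 at row 2, column 1; remove 5 from row 2 of P and reverse-bump: 5 enters row 1 and ejects 4. So w(3) = 4. P is now [[1, 5]].
Step i=2: Q has 2 at row 1, column 2; remove that cell from P, ejecting 5. So w(2) = 5. P is now [[1]].
Step i=1: Q has 1 at row 1, column 1; remove that cell from P, ejecting 1. So w(1) = 1. P is now [].

So w = 1 5 4 3 2 6.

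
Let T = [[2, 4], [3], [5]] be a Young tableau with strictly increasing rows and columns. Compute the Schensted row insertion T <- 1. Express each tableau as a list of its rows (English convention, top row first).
[[1, 4], [2], [3], [5]]

In row 1, 1 replaces 2 (the leftmost entry greater than 1); 2 is bumped to row 2. In row 2, 2 replaces 3 (the leftmost entry greater than 2); 3 is bumped to row 3. In row 3, 3 replaces 5 (the leftmost entry greater than 3); 5 is bumped to row 4. 5 starts a new row 4. The new tableau is [[1, 4], [2], [3], [5]].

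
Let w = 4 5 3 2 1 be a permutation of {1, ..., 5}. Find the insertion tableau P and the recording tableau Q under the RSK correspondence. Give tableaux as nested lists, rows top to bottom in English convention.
P = [[1, 5], [2], [3], [4]], Q = [[1, 2], [3], [4], [5]]

Insert each entry of the permutation into P by Schensted row insertion, recording in Q the position of each new cell.

Insert 4: appended to row 1. P = [[4]].
Insert 5: appended to row 1. P = [[4, 5]].
Insert 3: 3 bumps 4 from row 1; 4 starts row 2. P = [[3, 5], [4]].
Insert 2: 2 bumps 3 from row 1; 3 bumps 4 from row 2; 4 starts row 3. P = [[2, 5], [3], [4]].
Insert 1: 1 bumps 2 from row 1; 2 bumps 3 from row 2; 3 bumps 4 from row 3; 4 starts row 4. P = [[1, 5], [2], [3], [4]].

So P = [[1, 5], [2], [3], [4]], Q = [[1, 2], [3], [4], [5]].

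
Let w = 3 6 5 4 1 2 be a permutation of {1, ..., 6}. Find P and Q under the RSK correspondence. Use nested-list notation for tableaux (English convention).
Insert each entry of the permutation into P by Schensted row insertion, recording in Q the position of each new cell.

Insert 3: appended to row 1. P = [[3]].
Insert 6: appended to row 1. P = [[3, 6]].
Insert 5: 5 bumps 6 from row 1; 6 starts row 2. P = [[3, 5], [6]].
Insert 4: 4 bumps 5 from row 1; 5 bumps 6 from row 2; 6 starts row 3. P = [[3, 4], [5], [6]].
Insert 1: 1 bumps 3 from row 1; 3 bumps 5 from row 2; 5 bumps 6 from row 3; 6 starts row 4. P = [[1, 4], [3], [5], [6]].
Insert 2: 2 bumps 4 from row 1; 4 appends to row 2. P = [[1, 2], [3, 4], [5], [6]].

So P = [[1, 2], [3, 4], [5], [6]], Q = [[1, 2], [3, 6], [4], [5]].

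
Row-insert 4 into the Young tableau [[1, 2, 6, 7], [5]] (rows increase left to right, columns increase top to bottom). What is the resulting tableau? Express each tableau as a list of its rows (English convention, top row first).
In row 1, 4 replaces 6 (the leftmost entry greater than 4); 6 is bumped to row 2. 6 is appended to row 2. The new tableau is [[1, 2, 4, 7], [5, 6]].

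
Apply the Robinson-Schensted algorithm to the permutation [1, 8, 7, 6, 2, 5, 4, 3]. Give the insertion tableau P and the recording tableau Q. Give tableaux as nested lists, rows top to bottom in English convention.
Insert each entry of the permutation into P by Schensted row insertion, recording in Q the position of each new cell.

Insert 1: appended to row 1. P = [[1]].
Insert 8: appended to row 1. P = [[1, 8]].
Insert 7: 7 bumps 8 from row 1; 8 starts row 2. P = [[1, 7], [8]].
Insert 6: 6 bumps 7 from row 1; 7 bumps 8 from row 2; 8 starts row 3. P = [[1, 6], [7], [8]].
Insert 2: 2 bumps 6 from row 1; 6 bumps 7 from row 2; 7 bumps 8 from row 3; 8 starts row 4. P = [[1, 2], [6], [7], [8]].
Insert 5: appended to row 1. P = [[1, 2, 5], [6], [7], [8]].
Insert 4: 4 bumps 5 from row 1; 5 bumps 6 from row 2; 6 bumps 7 from row 3; 7 bumps 8 from row 4; 8 starts row 5. P = [[1, 2, 4], [5], [6], [7], [8]].
Insert 3: 3 bumps 4 from row 1; 4 bumps 5 from row 2; 5 bumps 6 from row 3; 6 bumps 7 from row 4; 7 bumps 8 from row 5; 8 starts row 6. P = [[1, 2, 3], [4], [5], [6], [7], [8]].

So P = [[1, 2, 3], [4], [5], [6], [7], [8]], Q = [[1, 2, 6], [3], [4], [5], [7], [8]].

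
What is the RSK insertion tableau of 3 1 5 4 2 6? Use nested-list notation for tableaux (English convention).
P = [[1, 2, 6], [3, 4], [5]]

Insert 3: appended to row 1. P = [[3]].
Insert 1: 1 bumps 3 from row 1; 3 starts row 2. P = [[1], [3]].
Insert 5: appended to row 1. P = [[1, 5], [3]].
Insert 4: 4 bumps 5 from row 1; 5 appends to row 2. P = [[1, 4], [3, 5]].
Insert 2: 2 bumps 4 from row 1; 4 bumps 5 from row 2; 5 starts row 3. P = [[1, 2], [3, 4], [5]].
Insert 6: appended to row 1. P = [[1, 2, 6], [3, 4], [5]].

So P = [[1, 2, 6], [3, 4], [5]].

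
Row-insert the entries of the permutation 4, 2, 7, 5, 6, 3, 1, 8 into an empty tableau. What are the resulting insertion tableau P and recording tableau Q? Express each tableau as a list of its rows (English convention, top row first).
Insert each entry of the permutation into P by Schensted row insertion, recording in Q the position of each new cell.

Insert 4: appended to row 1. P = [[4]], Q = [[1]].
Insert 2: 2 bumps 4 from row 1; 4 starts row 2. P = [[2], [4]], Q = [[1], [2]].
Insert 7: appended to row 1. P = [[2, 7], [4]], Q = [[1, 3], [2]].
Insert 5: 5 bumps 7 from row 1; 7 appends to row 2. P = [[2, 5], [4, 7]], Q = [[1, 3], [2, 4]].
Insert 6: appended to row 1. P = [[2, 5, 6], [4, 7]], Q = [[1, 3, 5], [2, 4]].
Insert 3: 3 bumps 5 from row 1; 5 bumps 7 from row 2; 7 starts row 3. P = [[2, 3, 6], [4, 5], [7]], Q = [[1, 3, 5], [2, 4], [6]].
Insert 1: 1 bumps 2 from row 1; 2 bumps 4 from row 2; 4 bumps 7 from row 3; 7 starts row 4. P = [[1, 3, 6], [2, 5], [4], [7]], Q = [[1, 3, 5], [2, 4], [6], [7]].
Insert 8: appended to row 1. P = [[1, 3, 6, 8], [2, 5], [4], [7]], Q = [[1, 3, 5, 8], [2, 4], [6], [7]].

So P = [[1, 3, 6, 8], [2, 5], [4], [7]], Q = [[1, 3, 5, 8], [2, 4], [6], [7]].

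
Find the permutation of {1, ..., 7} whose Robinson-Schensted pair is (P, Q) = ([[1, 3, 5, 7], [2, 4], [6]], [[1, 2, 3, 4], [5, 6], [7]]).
2 4 6 7 1 5 3

Reverse RSK: for i = n, n-1, ..., 1, locate i in Q, remove the corresponding corner cell from P, and reverse-bump its entry up through P; the value ejected from row 1 is w(i).

So w = 2 4 6 7 1 5 3.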